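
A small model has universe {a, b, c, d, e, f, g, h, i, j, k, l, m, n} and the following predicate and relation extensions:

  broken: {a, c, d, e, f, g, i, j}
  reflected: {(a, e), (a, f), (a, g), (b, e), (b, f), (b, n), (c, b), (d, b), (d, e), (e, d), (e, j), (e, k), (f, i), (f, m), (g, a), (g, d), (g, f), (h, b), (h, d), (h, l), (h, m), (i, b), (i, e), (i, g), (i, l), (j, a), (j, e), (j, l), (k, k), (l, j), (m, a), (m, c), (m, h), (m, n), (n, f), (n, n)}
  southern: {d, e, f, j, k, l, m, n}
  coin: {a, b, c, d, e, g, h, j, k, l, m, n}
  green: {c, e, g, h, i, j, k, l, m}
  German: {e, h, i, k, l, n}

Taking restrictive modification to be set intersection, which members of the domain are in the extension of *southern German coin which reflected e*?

{}

⟦which reflected e⟧ = {x : ⟨x, e⟩ ∈ ⟦reflected⟧} = {a, b, d, i, j}
⟦coin⟧ = {a, b, c, d, e, g, h, j, k, l, m, n}
… ∩ ⟦which reflected e⟧ = {a, b, c, d, e, g, h, j, k, l, m, n} ∩ {a, b, d, i, j} = {a, b, d, j}
… ∩ ⟦southern⟧ = {a, b, d, j} ∩ {d, e, f, j, k, l, m, n} = {d, j}
… ∩ ⟦German⟧ = {d, j} ∩ {e, h, i, k, l, n} = ∅
So ⟦southern German coin which reflected e⟧ = {}.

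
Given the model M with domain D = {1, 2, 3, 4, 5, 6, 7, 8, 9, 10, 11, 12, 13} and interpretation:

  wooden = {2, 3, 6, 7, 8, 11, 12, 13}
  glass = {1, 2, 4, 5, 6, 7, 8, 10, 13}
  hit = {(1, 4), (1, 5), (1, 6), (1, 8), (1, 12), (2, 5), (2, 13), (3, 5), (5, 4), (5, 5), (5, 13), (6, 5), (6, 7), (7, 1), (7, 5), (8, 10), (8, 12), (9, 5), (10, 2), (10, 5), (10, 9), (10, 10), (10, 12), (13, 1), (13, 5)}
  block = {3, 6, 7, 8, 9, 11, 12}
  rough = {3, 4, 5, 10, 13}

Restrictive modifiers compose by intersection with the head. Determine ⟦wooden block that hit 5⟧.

⟦that hit 5⟧ = {x : ⟨x, 5⟩ ∈ ⟦hit⟧} = {1, 2, 3, 5, 6, 7, 9, 10, 13}
⟦block⟧ = {3, 6, 7, 8, 9, 11, 12}
… ∩ ⟦that hit 5⟧ = {3, 6, 7, 8, 9, 11, 12} ∩ {1, 2, 3, 5, 6, 7, 9, 10, 13} = {3, 6, 7, 9}
… ∩ ⟦wooden⟧ = {3, 6, 7, 9} ∩ {2, 3, 6, 7, 8, 11, 12, 13} = {3, 6, 7}
So ⟦wooden block that hit 5⟧ = {3, 6, 7}.

{3, 6, 7}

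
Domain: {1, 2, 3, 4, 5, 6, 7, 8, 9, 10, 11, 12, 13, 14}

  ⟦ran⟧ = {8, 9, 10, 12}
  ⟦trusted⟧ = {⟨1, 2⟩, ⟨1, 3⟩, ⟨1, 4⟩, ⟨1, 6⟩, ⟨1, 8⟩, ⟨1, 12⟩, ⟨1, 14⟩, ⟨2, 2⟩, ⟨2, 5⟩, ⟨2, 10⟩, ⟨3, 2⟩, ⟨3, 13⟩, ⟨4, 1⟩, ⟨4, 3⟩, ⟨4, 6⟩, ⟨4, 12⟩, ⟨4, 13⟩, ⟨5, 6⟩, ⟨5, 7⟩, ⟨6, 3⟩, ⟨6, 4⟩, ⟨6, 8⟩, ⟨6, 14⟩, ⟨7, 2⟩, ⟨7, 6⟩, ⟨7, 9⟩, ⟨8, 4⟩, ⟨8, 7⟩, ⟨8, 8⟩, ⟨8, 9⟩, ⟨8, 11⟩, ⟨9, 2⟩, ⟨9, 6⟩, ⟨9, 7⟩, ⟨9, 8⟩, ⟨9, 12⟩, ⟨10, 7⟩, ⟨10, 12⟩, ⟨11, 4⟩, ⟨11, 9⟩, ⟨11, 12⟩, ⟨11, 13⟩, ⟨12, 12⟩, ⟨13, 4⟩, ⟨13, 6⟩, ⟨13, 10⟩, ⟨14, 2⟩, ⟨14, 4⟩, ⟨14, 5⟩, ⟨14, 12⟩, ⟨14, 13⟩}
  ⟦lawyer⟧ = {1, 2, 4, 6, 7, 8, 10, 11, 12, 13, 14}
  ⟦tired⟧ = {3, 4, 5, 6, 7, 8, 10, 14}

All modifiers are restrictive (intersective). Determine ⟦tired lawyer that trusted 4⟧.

⟦that trusted 4⟧ = {x : ⟨x, 4⟩ ∈ ⟦trusted⟧} = {1, 6, 8, 11, 13, 14}
⟦lawyer⟧ = {1, 2, 4, 6, 7, 8, 10, 11, 12, 13, 14}
… ∩ ⟦that trusted 4⟧ = {1, 2, 4, 6, 7, 8, 10, 11, 12, 13, 14} ∩ {1, 6, 8, 11, 13, 14} = {1, 6, 8, 11, 13, 14}
… ∩ ⟦tired⟧ = {1, 6, 8, 11, 13, 14} ∩ {3, 4, 5, 6, 7, 8, 10, 14} = {6, 8, 14}
So ⟦tired lawyer that trusted 4⟧ = {6, 8, 14}.

{6, 8, 14}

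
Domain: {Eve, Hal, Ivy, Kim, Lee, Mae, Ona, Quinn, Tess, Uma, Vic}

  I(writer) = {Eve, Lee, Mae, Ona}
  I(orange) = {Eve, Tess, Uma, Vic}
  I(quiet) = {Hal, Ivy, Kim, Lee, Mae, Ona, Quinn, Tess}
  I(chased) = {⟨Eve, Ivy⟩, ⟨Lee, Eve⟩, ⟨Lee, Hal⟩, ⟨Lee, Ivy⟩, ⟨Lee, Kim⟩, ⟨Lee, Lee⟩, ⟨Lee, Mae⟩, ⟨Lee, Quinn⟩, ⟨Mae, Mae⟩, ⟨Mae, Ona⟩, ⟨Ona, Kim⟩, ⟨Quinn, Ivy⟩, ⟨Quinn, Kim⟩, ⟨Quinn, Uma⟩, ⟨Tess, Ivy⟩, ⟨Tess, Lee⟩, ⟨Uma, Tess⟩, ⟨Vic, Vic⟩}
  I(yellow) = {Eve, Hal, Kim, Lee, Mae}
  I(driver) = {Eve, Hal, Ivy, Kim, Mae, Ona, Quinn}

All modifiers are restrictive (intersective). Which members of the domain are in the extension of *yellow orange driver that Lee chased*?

⟦that Lee chased⟧ = {x : ⟨Lee, x⟩ ∈ ⟦chased⟧} = {Eve, Hal, Ivy, Kim, Lee, Mae, Quinn}
⟦driver⟧ = {Eve, Hal, Ivy, Kim, Mae, Ona, Quinn}
… ∩ ⟦that Lee chased⟧ = {Eve, Hal, Ivy, Kim, Mae, Ona, Quinn} ∩ {Eve, Hal, Ivy, Kim, Lee, Mae, Quinn} = {Eve, Hal, Ivy, Kim, Mae, Quinn}
… ∩ ⟦yellow⟧ = {Eve, Hal, Ivy, Kim, Mae, Quinn} ∩ {Eve, Hal, Kim, Lee, Mae} = {Eve, Hal, Kim, Mae}
… ∩ ⟦orange⟧ = {Eve, Hal, Kim, Mae} ∩ {Eve, Tess, Uma, Vic} = {Eve}
So ⟦yellow orange driver that Lee chased⟧ = {Eve}.

{Eve}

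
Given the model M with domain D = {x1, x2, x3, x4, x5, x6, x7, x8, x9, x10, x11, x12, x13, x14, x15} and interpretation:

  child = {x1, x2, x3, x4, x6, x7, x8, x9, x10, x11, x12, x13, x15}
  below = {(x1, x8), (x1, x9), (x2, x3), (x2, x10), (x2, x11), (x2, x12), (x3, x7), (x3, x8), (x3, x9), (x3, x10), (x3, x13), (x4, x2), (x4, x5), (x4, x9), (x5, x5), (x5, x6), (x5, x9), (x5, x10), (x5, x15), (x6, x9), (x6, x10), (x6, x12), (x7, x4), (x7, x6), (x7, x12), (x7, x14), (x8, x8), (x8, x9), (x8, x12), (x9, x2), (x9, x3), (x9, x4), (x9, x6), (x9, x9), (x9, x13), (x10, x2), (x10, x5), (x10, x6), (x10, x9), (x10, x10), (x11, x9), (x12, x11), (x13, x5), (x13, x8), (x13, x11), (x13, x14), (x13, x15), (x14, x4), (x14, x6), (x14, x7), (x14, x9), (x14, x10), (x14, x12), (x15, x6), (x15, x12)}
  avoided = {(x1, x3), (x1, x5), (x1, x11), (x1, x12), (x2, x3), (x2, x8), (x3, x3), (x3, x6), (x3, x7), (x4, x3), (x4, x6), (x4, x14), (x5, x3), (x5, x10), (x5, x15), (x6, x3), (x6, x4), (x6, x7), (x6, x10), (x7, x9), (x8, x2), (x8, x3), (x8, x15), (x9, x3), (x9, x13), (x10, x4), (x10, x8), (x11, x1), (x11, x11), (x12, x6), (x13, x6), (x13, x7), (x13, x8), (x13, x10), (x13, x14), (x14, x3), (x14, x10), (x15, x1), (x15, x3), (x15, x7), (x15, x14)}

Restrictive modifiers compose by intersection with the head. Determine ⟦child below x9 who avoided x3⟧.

{x1, x3, x4, x6, x8, x9}

⟦below x9⟧ = {x : ⟨x, x9⟩ ∈ ⟦below⟧} = {x1, x3, x4, x5, x6, x8, x9, x10, x11, x14}
⟦who avoided x3⟧ = {x : ⟨x, x3⟩ ∈ ⟦avoided⟧} = {x1, x2, x3, x4, x5, x6, x8, x9, x14, x15}
⟦child⟧ = {x1, x2, x3, x4, x6, x7, x8, x9, x10, x11, x12, x13, x15}
… ∩ ⟦below x9⟧ = {x1, x2, x3, x4, x6, x7, x8, x9, x10, x11, x12, x13, x15} ∩ {x1, x3, x4, x5, x6, x8, x9, x10, x11, x14} = {x1, x3, x4, x6, x8, x9, x10, x11}
… ∩ ⟦who avoided x3⟧ = {x1, x3, x4, x6, x8, x9, x10, x11} ∩ {x1, x2, x3, x4, x5, x6, x8, x9, x14, x15} = {x1, x3, x4, x6, x8, x9}
So ⟦child below x9 who avoided x3⟧ = {x1, x3, x4, x6, x8, x9}.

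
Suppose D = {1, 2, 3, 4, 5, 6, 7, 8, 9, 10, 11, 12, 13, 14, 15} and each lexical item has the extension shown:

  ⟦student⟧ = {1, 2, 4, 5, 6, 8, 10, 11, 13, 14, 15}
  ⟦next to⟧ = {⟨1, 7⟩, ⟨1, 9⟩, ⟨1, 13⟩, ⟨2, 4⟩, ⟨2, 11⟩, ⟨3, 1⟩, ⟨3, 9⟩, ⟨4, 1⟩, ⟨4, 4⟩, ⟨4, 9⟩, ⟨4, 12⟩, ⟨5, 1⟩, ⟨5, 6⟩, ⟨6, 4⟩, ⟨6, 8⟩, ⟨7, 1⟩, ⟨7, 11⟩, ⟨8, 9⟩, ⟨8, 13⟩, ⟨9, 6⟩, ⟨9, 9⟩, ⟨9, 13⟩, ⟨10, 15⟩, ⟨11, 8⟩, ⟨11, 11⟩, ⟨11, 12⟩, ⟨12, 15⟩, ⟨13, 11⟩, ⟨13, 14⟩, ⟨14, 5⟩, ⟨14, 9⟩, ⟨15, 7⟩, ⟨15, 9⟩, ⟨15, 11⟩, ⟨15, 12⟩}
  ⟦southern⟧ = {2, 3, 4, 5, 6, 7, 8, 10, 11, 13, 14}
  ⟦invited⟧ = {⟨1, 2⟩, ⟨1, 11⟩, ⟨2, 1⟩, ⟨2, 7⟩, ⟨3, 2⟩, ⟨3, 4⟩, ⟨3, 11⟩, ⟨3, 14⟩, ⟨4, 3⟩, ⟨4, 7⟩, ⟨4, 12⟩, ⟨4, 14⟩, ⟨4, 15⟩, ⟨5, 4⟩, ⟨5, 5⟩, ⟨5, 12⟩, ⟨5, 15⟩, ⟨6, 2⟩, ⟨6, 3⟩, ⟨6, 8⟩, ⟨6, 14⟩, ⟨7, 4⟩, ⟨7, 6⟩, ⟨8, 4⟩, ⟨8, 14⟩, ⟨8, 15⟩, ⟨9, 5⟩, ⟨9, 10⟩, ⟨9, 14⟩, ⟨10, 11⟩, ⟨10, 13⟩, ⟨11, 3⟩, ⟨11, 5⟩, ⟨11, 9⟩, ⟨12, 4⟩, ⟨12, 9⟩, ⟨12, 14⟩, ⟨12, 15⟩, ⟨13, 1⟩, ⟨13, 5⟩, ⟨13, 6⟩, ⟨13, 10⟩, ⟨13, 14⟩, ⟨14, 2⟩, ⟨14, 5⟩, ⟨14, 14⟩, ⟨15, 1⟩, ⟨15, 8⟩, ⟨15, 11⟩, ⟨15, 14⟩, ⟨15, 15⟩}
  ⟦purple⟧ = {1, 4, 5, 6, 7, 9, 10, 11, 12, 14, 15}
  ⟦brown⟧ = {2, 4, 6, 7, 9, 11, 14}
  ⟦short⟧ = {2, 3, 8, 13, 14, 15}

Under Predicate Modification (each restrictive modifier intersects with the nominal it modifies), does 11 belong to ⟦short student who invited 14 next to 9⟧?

⟦who invited 14⟧ = {x : ⟨x, 14⟩ ∈ ⟦invited⟧} = {3, 4, 6, 8, 9, 12, 13, 14, 15}
⟦next to 9⟧ = {x : ⟨x, 9⟩ ∈ ⟦next to⟧} = {1, 3, 4, 8, 9, 14, 15}
⟦student⟧ = {1, 2, 4, 5, 6, 8, 10, 11, 13, 14, 15}
… ∩ ⟦who invited 14⟧ = {1, 2, 4, 5, 6, 8, 10, 11, 13, 14, 15} ∩ {3, 4, 6, 8, 9, 12, 13, 14, 15} = {4, 6, 8, 13, 14, 15}
… ∩ ⟦next to 9⟧ = {4, 6, 8, 13, 14, 15} ∩ {1, 3, 4, 8, 9, 14, 15} = {4, 8, 14, 15}
… ∩ ⟦short⟧ = {4, 8, 14, 15} ∩ {2, 3, 8, 13, 14, 15} = {8, 14, 15}
⟦short student who invited 14 next to 9⟧ = {8, 14, 15}; 11 ∉ this set.

no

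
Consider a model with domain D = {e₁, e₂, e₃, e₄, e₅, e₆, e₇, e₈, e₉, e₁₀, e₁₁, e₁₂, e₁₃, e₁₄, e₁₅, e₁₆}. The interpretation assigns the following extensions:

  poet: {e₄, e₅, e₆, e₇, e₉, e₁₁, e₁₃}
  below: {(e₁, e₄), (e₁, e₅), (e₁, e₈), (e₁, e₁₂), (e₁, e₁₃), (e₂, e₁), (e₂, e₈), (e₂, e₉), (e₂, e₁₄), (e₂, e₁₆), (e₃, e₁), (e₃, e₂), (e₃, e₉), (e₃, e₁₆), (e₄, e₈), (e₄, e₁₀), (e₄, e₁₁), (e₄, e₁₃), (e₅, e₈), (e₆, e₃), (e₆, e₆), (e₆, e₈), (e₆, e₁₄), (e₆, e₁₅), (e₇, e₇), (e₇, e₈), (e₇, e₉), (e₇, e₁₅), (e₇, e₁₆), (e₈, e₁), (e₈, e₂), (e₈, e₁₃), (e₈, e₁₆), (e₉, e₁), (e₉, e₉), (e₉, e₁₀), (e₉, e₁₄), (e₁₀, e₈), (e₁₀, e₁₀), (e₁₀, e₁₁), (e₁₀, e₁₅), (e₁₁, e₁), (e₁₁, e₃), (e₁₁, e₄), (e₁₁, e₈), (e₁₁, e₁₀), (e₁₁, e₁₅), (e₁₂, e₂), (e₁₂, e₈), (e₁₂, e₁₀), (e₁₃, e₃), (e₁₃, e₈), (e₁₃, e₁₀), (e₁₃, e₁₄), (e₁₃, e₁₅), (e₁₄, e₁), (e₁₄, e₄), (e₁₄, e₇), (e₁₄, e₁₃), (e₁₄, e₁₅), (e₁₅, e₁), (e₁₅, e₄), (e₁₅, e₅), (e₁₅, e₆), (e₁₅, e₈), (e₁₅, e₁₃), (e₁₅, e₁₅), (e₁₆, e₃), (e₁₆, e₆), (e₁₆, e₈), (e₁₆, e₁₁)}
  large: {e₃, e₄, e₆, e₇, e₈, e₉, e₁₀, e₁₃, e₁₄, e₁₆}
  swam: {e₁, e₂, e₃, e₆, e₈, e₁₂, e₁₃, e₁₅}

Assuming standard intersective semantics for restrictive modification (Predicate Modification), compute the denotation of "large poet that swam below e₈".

{e₆, e₁₃}

⟦that swam⟧ = ⟦swam⟧ = {e₁, e₂, e₃, e₆, e₈, e₁₂, e₁₃, e₁₅}
⟦below e₈⟧ = {x : ⟨x, e₈⟩ ∈ ⟦below⟧} = {e₁, e₂, e₄, e₅, e₆, e₇, e₁₀, e₁₁, e₁₂, e₁₃, e₁₅, e₁₆}
⟦poet⟧ = {e₄, e₅, e₆, e₇, e₉, e₁₁, e₁₃}
… ∩ ⟦that swam⟧ = {e₄, e₅, e₆, e₇, e₉, e₁₁, e₁₃} ∩ {e₁, e₂, e₃, e₆, e₈, e₁₂, e₁₃, e₁₅} = {e₆, e₁₃}
… ∩ ⟦below e₈⟧ = {e₆, e₁₃} ∩ {e₁, e₂, e₄, e₅, e₆, e₇, e₁₀, e₁₁, e₁₂, e₁₃, e₁₅, e₁₆} = {e₆, e₁₃}
… ∩ ⟦large⟧ = {e₆, e₁₃} ∩ {e₃, e₄, e₆, e₇, e₈, e₉, e₁₀, e₁₃, e₁₄, e₁₆} = {e₆, e₁₃}
So ⟦large poet that swam below e₈⟧ = {e₆, e₁₃}.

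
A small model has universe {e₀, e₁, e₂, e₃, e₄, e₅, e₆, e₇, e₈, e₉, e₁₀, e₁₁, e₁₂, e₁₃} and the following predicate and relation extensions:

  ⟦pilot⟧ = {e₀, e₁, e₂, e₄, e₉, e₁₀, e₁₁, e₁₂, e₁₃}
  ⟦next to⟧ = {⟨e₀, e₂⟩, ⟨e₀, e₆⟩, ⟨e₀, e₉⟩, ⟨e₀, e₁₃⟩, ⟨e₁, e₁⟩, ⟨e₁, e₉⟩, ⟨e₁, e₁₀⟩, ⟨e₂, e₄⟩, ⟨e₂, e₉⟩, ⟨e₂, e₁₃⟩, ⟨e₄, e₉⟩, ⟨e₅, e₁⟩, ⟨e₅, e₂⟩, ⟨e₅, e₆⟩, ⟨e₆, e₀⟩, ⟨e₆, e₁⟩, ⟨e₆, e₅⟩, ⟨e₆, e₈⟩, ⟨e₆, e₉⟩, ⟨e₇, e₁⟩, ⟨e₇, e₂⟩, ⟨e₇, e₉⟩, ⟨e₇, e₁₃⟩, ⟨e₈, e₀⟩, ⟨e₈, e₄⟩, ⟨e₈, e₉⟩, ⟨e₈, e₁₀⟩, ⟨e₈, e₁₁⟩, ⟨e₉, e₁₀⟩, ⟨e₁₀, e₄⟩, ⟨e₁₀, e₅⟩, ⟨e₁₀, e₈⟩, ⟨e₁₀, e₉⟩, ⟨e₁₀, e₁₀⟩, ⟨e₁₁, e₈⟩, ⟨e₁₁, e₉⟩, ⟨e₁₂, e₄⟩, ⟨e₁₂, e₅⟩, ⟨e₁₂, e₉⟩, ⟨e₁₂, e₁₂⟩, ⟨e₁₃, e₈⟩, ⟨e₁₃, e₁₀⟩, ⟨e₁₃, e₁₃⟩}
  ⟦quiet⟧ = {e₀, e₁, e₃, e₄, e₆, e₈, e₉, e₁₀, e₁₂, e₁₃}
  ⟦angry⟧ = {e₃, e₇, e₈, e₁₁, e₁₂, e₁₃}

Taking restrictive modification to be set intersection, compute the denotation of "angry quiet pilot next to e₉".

{e₁₂}

⟦next to e₉⟧ = {x : ⟨x, e₉⟩ ∈ ⟦next to⟧} = {e₀, e₁, e₂, e₄, e₆, e₇, e₈, e₁₀, e₁₁, e₁₂}
⟦pilot⟧ = {e₀, e₁, e₂, e₄, e₉, e₁₀, e₁₁, e₁₂, e₁₃}
… ∩ ⟦next to e₉⟧ = {e₀, e₁, e₂, e₄, e₉, e₁₀, e₁₁, e₁₂, e₁₃} ∩ {e₀, e₁, e₂, e₄, e₆, e₇, e₈, e₁₀, e₁₁, e₁₂} = {e₀, e₁, e₂, e₄, e₁₀, e₁₁, e₁₂}
… ∩ ⟦angry⟧ = {e₀, e₁, e₂, e₄, e₁₀, e₁₁, e₁₂} ∩ {e₃, e₇, e₈, e₁₁, e₁₂, e₁₃} = {e₁₁, e₁₂}
… ∩ ⟦quiet⟧ = {e₁₁, e₁₂} ∩ {e₀, e₁, e₃, e₄, e₆, e₈, e₉, e₁₀, e₁₂, e₁₃} = {e₁₂}
So ⟦angry quiet pilot next to e₉⟧ = {e₁₂}.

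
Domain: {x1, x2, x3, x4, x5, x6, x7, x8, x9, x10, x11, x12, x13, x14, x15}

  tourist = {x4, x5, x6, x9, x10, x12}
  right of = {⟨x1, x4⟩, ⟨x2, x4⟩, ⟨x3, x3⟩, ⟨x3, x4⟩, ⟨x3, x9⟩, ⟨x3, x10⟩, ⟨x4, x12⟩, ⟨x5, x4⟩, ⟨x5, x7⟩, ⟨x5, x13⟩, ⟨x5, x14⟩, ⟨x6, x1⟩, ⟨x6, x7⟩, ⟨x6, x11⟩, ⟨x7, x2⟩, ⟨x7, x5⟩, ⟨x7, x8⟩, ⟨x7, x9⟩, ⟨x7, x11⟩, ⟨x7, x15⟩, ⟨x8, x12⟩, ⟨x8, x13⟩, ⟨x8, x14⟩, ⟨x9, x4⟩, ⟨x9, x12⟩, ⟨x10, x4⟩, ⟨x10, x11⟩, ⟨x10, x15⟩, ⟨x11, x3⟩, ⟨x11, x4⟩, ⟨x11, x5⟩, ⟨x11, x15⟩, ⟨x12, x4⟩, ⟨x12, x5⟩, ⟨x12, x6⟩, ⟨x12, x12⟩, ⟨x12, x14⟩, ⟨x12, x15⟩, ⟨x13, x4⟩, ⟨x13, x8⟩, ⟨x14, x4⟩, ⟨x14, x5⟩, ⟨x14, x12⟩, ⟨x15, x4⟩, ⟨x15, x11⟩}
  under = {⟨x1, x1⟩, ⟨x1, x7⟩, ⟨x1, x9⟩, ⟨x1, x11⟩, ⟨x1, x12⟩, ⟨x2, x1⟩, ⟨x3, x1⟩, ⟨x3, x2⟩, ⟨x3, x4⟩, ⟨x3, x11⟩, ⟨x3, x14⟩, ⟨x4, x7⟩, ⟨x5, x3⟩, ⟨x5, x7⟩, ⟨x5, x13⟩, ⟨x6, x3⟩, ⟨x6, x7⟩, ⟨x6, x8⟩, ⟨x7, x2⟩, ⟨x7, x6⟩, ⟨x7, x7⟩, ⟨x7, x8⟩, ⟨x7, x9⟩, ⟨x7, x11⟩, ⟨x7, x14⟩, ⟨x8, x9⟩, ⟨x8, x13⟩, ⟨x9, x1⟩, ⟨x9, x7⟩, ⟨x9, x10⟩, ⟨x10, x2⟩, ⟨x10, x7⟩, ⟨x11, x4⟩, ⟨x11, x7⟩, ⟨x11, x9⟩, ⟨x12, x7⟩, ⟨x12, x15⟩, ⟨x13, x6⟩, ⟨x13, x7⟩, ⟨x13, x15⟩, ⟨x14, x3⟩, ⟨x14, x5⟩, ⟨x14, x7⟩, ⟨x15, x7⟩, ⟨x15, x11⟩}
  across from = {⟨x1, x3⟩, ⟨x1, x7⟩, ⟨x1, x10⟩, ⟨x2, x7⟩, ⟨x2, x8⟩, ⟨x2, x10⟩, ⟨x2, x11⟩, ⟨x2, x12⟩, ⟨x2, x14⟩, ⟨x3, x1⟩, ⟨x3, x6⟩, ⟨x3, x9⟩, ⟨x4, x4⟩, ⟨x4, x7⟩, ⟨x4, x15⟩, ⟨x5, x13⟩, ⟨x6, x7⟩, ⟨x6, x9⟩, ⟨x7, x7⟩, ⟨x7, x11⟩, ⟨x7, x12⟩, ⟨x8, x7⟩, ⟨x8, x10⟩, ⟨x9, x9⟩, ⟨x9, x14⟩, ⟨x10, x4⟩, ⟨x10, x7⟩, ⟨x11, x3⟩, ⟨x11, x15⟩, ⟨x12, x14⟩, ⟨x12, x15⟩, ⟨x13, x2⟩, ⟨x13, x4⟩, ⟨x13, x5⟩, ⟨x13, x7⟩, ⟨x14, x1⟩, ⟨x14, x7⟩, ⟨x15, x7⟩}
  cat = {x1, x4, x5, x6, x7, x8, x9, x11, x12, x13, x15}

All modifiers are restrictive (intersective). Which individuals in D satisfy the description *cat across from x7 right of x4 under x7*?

⟦across from x7⟧ = {x : ⟨x, x7⟩ ∈ ⟦across from⟧} = {x1, x2, x4, x6, x7, x8, x10, x13, x14, x15}
⟦right of x4⟧ = {x : ⟨x, x4⟩ ∈ ⟦right of⟧} = {x1, x2, x3, x5, x9, x10, x11, x12, x13, x14, x15}
⟦under x7⟧ = {x : ⟨x, x7⟩ ∈ ⟦under⟧} = {x1, x4, x5, x6, x7, x9, x10, x11, x12, x13, x14, x15}
⟦cat⟧ = {x1, x4, x5, x6, x7, x8, x9, x11, x12, x13, x15}
… ∩ ⟦across from x7⟧ = {x1, x4, x5, x6, x7, x8, x9, x11, x12, x13, x15} ∩ {x1, x2, x4, x6, x7, x8, x10, x13, x14, x15} = {x1, x4, x6, x7, x8, x13, x15}
… ∩ ⟦right of x4⟧ = {x1, x4, x6, x7, x8, x13, x15} ∩ {x1, x2, x3, x5, x9, x10, x11, x12, x13, x14, x15} = {x1, x13, x15}
… ∩ ⟦under x7⟧ = {x1, x13, x15} ∩ {x1, x4, x5, x6, x7, x9, x10, x11, x12, x13, x14, x15} = {x1, x13, x15}
So ⟦cat across from x7 right of x4 under x7⟧ = {x1, x13, x15}.

{x1, x13, x15}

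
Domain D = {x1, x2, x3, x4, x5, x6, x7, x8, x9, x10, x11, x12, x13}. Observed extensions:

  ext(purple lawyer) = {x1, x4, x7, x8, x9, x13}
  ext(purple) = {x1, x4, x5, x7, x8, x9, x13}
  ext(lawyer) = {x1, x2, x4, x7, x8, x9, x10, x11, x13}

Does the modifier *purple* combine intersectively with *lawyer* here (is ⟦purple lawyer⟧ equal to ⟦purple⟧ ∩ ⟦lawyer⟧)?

⟦purple⟧ ∩ ⟦lawyer⟧ = {x1, x4, x5, x7, x8, x9, x13} ∩ {x1, x2, x4, x7, x8, x9, x10, x11, x13} = {x1, x4, x7, x8, x9, x13}
Observed ⟦purple lawyer⟧ = {x1, x4, x7, x8, x9, x13}.
These coincide, so the modifier is intersective here.

yes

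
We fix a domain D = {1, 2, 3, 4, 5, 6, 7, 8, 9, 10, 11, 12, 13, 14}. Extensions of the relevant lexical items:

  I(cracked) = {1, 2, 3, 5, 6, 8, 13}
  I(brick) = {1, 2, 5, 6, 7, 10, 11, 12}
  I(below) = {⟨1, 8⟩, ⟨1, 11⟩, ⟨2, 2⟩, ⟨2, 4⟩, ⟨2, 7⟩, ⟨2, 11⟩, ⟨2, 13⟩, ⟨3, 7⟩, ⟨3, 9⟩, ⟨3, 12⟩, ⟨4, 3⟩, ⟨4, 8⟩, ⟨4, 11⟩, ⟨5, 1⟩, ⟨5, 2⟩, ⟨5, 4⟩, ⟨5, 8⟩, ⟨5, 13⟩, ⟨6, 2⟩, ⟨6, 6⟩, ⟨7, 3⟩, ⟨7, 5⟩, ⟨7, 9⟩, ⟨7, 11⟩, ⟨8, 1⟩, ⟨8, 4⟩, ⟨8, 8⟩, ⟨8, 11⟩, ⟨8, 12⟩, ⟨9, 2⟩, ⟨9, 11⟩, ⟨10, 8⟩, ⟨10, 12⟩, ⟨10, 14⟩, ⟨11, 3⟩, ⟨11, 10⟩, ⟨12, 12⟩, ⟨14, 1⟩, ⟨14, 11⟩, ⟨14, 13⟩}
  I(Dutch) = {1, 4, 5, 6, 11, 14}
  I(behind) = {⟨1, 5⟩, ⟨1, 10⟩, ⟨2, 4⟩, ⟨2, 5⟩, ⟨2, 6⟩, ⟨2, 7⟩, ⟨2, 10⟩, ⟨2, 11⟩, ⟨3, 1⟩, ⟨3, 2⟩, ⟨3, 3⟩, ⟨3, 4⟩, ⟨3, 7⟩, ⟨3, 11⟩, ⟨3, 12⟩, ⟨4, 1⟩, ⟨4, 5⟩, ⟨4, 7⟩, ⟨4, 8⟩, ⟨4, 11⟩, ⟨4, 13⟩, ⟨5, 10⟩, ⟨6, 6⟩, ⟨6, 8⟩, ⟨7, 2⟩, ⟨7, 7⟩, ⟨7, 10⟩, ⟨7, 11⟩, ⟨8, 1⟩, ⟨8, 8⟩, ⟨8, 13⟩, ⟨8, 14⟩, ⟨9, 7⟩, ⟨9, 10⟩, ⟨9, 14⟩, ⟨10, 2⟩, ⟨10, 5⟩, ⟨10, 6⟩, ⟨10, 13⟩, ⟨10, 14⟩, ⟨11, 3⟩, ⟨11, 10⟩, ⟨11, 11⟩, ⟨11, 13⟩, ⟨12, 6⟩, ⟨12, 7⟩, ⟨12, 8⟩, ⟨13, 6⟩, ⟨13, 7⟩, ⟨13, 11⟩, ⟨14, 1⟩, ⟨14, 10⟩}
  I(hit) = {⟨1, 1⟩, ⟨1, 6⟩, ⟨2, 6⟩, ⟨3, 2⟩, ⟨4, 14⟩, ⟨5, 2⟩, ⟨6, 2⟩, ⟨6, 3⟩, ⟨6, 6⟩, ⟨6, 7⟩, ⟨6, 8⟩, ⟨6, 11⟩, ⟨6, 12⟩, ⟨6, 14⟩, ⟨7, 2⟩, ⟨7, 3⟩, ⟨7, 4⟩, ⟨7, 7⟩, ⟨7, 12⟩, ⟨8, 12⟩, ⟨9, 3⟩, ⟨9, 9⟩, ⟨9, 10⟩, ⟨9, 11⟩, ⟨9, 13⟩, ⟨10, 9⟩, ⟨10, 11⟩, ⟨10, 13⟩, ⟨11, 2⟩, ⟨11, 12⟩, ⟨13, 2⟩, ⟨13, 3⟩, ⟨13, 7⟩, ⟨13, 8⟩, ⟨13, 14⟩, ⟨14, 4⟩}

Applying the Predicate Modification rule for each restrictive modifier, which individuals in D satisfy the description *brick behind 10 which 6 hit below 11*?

⟦behind 10⟧ = {x : ⟨x, 10⟩ ∈ ⟦behind⟧} = {1, 2, 5, 7, 9, 11, 14}
⟦which 6 hit⟧ = {x : ⟨6, x⟩ ∈ ⟦hit⟧} = {2, 3, 6, 7, 8, 11, 12, 14}
⟦below 11⟧ = {x : ⟨x, 11⟩ ∈ ⟦below⟧} = {1, 2, 4, 7, 8, 9, 14}
⟦brick⟧ = {1, 2, 5, 6, 7, 10, 11, 12}
… ∩ ⟦behind 10⟧ = {1, 2, 5, 6, 7, 10, 11, 12} ∩ {1, 2, 5, 7, 9, 11, 14} = {1, 2, 5, 7, 11}
… ∩ ⟦which 6 hit⟧ = {1, 2, 5, 7, 11} ∩ {2, 3, 6, 7, 8, 11, 12, 14} = {2, 7, 11}
… ∩ ⟦below 11⟧ = {2, 7, 11} ∩ {1, 2, 4, 7, 8, 9, 14} = {2, 7}
So ⟦brick behind 10 which 6 hit below 11⟧ = {2, 7}.

{2, 7}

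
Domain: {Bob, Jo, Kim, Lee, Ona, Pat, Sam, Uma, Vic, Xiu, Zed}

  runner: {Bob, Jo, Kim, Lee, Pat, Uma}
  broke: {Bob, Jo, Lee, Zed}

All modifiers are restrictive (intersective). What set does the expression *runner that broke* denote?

{Bob, Jo, Lee}

⟦that broke⟧ = ⟦broke⟧ = {Bob, Jo, Lee, Zed}
⟦runner⟧ = {Bob, Jo, Kim, Lee, Pat, Uma}
… ∩ ⟦that broke⟧ = {Bob, Jo, Kim, Lee, Pat, Uma} ∩ {Bob, Jo, Lee, Zed} = {Bob, Jo, Lee}
So ⟦runner that broke⟧ = {Bob, Jo, Lee}.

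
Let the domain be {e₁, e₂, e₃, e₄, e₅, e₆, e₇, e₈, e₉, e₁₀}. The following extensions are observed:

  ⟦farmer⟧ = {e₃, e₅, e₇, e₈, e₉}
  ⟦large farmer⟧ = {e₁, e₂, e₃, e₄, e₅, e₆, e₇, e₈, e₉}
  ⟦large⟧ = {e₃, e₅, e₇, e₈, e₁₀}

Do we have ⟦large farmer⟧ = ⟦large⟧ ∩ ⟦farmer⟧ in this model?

⟦large⟧ ∩ ⟦farmer⟧ = {e₃, e₅, e₇, e₈, e₁₀} ∩ {e₃, e₅, e₇, e₈, e₉} = {e₃, e₅, e₇, e₈}
Observed ⟦large farmer⟧ = {e₁, e₂, e₃, e₄, e₅, e₆, e₇, e₈, e₉}.
These differ, so the modifier is not intersective in this model.

no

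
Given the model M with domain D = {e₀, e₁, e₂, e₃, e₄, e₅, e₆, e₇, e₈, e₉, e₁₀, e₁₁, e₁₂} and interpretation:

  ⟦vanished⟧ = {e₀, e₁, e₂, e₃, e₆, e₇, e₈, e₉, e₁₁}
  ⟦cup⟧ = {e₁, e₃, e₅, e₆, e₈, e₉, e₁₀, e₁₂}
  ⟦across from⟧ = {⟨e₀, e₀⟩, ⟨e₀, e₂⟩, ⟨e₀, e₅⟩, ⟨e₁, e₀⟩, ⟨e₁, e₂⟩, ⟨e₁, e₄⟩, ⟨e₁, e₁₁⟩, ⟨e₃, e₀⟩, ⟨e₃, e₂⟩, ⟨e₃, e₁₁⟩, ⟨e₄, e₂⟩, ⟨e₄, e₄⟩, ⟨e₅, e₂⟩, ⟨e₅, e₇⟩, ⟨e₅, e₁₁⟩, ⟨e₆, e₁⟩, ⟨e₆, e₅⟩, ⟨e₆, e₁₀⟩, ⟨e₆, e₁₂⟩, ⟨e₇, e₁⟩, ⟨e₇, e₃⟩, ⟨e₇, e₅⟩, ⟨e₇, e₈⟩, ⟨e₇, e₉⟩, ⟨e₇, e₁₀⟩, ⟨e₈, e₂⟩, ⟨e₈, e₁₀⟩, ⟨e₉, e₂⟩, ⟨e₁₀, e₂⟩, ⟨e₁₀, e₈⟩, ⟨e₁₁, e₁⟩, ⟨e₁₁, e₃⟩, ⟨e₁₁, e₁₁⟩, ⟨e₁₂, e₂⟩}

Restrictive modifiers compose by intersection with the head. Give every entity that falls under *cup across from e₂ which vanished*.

{e₁, e₃, e₈, e₉}

⟦across from e₂⟧ = {x : ⟨x, e₂⟩ ∈ ⟦across from⟧} = {e₀, e₁, e₃, e₄, e₅, e₈, e₉, e₁₀, e₁₂}
⟦which vanished⟧ = ⟦vanished⟧ = {e₀, e₁, e₂, e₃, e₆, e₇, e₈, e₉, e₁₁}
⟦cup⟧ = {e₁, e₃, e₅, e₆, e₈, e₉, e₁₀, e₁₂}
… ∩ ⟦across from e₂⟧ = {e₁, e₃, e₅, e₆, e₈, e₉, e₁₀, e₁₂} ∩ {e₀, e₁, e₃, e₄, e₅, e₈, e₉, e₁₀, e₁₂} = {e₁, e₃, e₅, e₈, e₉, e₁₀, e₁₂}
… ∩ ⟦which vanished⟧ = {e₁, e₃, e₅, e₈, e₉, e₁₀, e₁₂} ∩ {e₀, e₁, e₂, e₃, e₆, e₇, e₈, e₉, e₁₁} = {e₁, e₃, e₈, e₉}
So ⟦cup across from e₂ which vanished⟧ = {e₁, e₃, e₈, e₉}.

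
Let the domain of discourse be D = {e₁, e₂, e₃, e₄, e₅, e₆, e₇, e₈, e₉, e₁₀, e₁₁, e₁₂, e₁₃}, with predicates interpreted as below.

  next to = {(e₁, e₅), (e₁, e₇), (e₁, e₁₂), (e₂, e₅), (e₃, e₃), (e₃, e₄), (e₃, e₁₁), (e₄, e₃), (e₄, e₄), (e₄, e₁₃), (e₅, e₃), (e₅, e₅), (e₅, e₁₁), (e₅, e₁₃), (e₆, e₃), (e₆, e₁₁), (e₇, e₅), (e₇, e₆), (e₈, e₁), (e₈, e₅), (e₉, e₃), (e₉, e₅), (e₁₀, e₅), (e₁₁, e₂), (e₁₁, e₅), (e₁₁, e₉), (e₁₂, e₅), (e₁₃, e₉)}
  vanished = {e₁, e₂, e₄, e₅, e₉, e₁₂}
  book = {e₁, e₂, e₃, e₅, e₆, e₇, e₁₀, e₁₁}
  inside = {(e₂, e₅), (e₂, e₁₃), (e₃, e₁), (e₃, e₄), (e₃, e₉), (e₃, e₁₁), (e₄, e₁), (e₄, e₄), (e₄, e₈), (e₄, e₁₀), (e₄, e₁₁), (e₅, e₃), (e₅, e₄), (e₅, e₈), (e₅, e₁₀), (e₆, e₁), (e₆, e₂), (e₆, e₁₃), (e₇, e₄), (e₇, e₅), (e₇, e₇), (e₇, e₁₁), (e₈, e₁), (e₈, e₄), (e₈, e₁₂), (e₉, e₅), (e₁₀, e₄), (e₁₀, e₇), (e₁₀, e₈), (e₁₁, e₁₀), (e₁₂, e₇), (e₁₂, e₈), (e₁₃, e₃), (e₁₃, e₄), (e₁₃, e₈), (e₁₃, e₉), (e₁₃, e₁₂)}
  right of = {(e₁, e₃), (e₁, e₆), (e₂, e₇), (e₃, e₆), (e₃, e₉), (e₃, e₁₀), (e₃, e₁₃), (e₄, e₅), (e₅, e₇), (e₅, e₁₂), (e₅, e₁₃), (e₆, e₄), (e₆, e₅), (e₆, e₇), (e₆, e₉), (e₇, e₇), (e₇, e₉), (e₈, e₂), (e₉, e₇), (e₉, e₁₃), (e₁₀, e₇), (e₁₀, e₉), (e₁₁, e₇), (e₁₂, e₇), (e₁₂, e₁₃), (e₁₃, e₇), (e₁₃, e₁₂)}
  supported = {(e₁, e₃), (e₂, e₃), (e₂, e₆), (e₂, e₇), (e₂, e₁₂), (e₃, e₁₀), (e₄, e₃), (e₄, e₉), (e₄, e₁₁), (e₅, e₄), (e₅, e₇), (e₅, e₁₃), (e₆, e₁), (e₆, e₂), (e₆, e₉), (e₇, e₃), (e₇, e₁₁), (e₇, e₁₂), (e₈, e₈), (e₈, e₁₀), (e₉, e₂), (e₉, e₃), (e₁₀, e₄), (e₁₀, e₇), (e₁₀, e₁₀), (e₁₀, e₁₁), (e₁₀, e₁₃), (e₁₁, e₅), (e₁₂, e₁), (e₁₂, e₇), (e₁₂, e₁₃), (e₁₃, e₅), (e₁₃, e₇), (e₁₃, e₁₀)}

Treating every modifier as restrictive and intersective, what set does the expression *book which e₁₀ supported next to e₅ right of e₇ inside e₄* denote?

{e₇, e₁₀}

⟦which e₁₀ supported⟧ = {x : ⟨e₁₀, x⟩ ∈ ⟦supported⟧} = {e₄, e₇, e₁₀, e₁₁, e₁₃}
⟦next to e₅⟧ = {x : ⟨x, e₅⟩ ∈ ⟦next to⟧} = {e₁, e₂, e₅, e₇, e₈, e₉, e₁₀, e₁₁, e₁₂}
⟦right of e₇⟧ = {x : ⟨x, e₇⟩ ∈ ⟦right of⟧} = {e₂, e₅, e₆, e₇, e₉, e₁₀, e₁₁, e₁₂, e₁₃}
⟦inside e₄⟧ = {x : ⟨x, e₄⟩ ∈ ⟦inside⟧} = {e₃, e₄, e₅, e₇, e₈, e₁₀, e₁₃}
⟦book⟧ = {e₁, e₂, e₃, e₅, e₆, e₇, e₁₀, e₁₁}
… ∩ ⟦which e₁₀ supported⟧ = {e₁, e₂, e₃, e₅, e₆, e₇, e₁₀, e₁₁} ∩ {e₄, e₇, e₁₀, e₁₁, e₁₃} = {e₇, e₁₀, e₁₁}
… ∩ ⟦next to e₅⟧ = {e₇, e₁₀, e₁₁} ∩ {e₁, e₂, e₅, e₇, e₈, e₉, e₁₀, e₁₁, e₁₂} = {e₇, e₁₀, e₁₁}
… ∩ ⟦right of e₇⟧ = {e₇, e₁₀, e₁₁} ∩ {e₂, e₅, e₆, e₇, e₉, e₁₀, e₁₁, e₁₂, e₁₃} = {e₇, e₁₀, e₁₁}
… ∩ ⟦inside e₄⟧ = {e₇, e₁₀, e₁₁} ∩ {e₃, e₄, e₅, e₇, e₈, e₁₀, e₁₃} = {e₇, e₁₀}
So ⟦book which e₁₀ supported next to e₅ right of e₇ inside e₄⟧ = {e₇, e₁₀}.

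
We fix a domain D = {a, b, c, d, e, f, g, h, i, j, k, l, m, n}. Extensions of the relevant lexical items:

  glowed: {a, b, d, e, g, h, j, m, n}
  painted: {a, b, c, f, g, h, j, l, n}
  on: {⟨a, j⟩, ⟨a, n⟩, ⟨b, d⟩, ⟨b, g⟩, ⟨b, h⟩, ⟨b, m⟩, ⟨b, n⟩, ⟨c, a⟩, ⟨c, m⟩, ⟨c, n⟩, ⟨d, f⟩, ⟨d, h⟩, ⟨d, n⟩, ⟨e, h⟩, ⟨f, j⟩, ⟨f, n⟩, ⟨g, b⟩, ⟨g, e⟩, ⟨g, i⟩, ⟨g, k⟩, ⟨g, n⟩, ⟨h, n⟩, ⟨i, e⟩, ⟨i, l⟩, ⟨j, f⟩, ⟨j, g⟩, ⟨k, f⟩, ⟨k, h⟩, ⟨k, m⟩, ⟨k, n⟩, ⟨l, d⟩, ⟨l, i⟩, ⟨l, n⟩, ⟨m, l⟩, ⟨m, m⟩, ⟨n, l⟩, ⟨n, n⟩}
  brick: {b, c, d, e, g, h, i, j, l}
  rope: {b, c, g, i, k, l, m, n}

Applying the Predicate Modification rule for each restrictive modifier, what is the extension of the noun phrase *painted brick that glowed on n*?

⟦that glowed⟧ = ⟦glowed⟧ = {a, b, d, e, g, h, j, m, n}
⟦on n⟧ = {x : ⟨x, n⟩ ∈ ⟦on⟧} = {a, b, c, d, f, g, h, k, l, n}
⟦brick⟧ = {b, c, d, e, g, h, i, j, l}
… ∩ ⟦that glowed⟧ = {b, c, d, e, g, h, i, j, l} ∩ {a, b, d, e, g, h, j, m, n} = {b, d, e, g, h, j}
… ∩ ⟦on n⟧ = {b, d, e, g, h, j} ∩ {a, b, c, d, f, g, h, k, l, n} = {b, d, g, h}
… ∩ ⟦painted⟧ = {b, d, g, h} ∩ {a, b, c, f, g, h, j, l, n} = {b, g, h}
So ⟦painted brick that glowed on n⟧ = {b, g, h}.

{b, g, h}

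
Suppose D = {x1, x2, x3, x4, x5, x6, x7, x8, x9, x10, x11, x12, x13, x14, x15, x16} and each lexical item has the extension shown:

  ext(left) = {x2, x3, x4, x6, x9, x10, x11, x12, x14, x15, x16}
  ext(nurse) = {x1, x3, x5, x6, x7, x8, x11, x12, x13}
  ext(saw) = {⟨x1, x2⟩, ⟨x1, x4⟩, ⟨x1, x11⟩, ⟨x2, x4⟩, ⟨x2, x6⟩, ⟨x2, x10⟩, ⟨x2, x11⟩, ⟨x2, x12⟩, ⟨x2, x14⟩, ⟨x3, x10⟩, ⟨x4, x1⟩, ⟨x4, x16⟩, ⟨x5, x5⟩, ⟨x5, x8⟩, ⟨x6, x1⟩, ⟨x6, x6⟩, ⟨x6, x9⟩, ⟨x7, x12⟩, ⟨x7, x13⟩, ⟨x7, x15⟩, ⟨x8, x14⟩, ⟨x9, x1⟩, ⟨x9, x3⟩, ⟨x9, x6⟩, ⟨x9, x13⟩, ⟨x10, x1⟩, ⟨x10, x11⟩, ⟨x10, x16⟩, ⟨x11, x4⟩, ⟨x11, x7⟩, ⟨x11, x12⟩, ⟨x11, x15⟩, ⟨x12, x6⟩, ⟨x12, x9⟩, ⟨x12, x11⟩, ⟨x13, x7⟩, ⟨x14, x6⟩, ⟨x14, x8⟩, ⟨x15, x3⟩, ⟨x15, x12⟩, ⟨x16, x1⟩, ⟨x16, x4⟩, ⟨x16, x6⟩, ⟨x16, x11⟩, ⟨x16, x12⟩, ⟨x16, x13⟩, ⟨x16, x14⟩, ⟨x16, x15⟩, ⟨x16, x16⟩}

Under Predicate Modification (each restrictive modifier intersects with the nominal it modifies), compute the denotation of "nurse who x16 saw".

{x1, x6, x11, x12, x13}

⟦who x16 saw⟧ = {x : ⟨x16, x⟩ ∈ ⟦saw⟧} = {x1, x4, x6, x11, x12, x13, x14, x15, x16}
⟦nurse⟧ = {x1, x3, x5, x6, x7, x8, x11, x12, x13}
… ∩ ⟦who x16 saw⟧ = {x1, x3, x5, x6, x7, x8, x11, x12, x13} ∩ {x1, x4, x6, x11, x12, x13, x14, x15, x16} = {x1, x6, x11, x12, x13}
So ⟦nurse who x16 saw⟧ = {x1, x6, x11, x12, x13}.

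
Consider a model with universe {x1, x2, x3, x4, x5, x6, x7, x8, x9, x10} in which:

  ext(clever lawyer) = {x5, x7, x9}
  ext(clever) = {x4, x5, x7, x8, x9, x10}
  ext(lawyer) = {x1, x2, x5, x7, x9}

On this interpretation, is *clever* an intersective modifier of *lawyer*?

yes

⟦clever⟧ ∩ ⟦lawyer⟧ = {x4, x5, x7, x8, x9, x10} ∩ {x1, x2, x5, x7, x9} = {x5, x7, x9}
Observed ⟦clever lawyer⟧ = {x5, x7, x9}.
These coincide, so the modifier is intersective here.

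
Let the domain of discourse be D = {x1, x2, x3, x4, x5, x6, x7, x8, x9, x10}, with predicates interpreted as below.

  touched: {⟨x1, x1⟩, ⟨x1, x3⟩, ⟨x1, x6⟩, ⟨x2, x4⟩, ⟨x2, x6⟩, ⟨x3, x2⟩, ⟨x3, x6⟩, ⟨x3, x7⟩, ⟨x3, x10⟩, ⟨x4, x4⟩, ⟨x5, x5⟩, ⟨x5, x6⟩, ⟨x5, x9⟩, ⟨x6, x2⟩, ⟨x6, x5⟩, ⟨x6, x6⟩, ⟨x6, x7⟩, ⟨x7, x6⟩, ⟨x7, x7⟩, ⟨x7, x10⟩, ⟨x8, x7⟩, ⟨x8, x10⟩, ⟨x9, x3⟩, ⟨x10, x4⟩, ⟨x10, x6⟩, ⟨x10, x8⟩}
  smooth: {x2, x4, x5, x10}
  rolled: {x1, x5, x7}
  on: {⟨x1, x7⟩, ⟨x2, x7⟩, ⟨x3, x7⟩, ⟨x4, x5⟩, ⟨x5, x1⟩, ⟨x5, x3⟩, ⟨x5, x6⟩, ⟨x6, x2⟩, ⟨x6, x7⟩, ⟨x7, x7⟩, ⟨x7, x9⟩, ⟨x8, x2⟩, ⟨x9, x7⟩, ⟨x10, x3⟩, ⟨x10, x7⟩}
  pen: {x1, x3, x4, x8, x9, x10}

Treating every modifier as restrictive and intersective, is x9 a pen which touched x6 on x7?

⟦which touched x6⟧ = {x : ⟨x, x6⟩ ∈ ⟦touched⟧} = {x1, x2, x3, x5, x6, x7, x10}
⟦on x7⟧ = {x : ⟨x, x7⟩ ∈ ⟦on⟧} = {x1, x2, x3, x6, x7, x9, x10}
⟦pen⟧ = {x1, x3, x4, x8, x9, x10}
… ∩ ⟦which touched x6⟧ = {x1, x3, x4, x8, x9, x10} ∩ {x1, x2, x3, x5, x6, x7, x10} = {x1, x3, x10}
… ∩ ⟦on x7⟧ = {x1, x3, x10} ∩ {x1, x2, x3, x6, x7, x9, x10} = {x1, x3, x10}
⟦pen which touched x6 on x7⟧ = {x1, x3, x10}; x9 ∉ this set.

no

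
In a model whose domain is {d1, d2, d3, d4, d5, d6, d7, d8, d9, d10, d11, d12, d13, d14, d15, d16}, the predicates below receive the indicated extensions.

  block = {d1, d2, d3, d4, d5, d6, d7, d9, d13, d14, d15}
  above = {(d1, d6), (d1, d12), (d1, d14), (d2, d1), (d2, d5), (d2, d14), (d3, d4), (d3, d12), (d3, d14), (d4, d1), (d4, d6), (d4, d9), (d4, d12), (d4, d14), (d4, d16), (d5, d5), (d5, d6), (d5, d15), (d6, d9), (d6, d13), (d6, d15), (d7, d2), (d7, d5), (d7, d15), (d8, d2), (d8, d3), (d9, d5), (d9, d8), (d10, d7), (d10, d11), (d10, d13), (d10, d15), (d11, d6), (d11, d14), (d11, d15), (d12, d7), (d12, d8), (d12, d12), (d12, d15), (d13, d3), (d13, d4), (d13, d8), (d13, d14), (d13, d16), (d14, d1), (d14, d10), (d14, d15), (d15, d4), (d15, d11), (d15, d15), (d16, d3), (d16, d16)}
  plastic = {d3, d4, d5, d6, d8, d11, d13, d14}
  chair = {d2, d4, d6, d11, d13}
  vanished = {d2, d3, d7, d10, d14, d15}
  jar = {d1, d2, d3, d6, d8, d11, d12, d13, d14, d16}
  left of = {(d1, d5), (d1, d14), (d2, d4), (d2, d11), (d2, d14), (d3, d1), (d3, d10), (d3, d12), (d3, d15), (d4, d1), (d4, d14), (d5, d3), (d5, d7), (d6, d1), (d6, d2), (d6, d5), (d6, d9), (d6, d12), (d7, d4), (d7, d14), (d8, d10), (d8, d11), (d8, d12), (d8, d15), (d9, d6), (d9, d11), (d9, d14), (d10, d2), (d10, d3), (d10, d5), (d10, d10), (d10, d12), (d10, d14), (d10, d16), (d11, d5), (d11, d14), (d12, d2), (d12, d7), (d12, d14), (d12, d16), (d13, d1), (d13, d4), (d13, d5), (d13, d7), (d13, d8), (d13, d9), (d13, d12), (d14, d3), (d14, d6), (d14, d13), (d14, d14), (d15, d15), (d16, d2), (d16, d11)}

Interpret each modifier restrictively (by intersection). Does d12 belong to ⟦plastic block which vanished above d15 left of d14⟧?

⟦which vanished⟧ = ⟦vanished⟧ = {d2, d3, d7, d10, d14, d15}
⟦above d15⟧ = {x : ⟨x, d15⟩ ∈ ⟦above⟧} = {d5, d6, d7, d10, d11, d12, d14, d15}
⟦left of d14⟧ = {x : ⟨x, d14⟩ ∈ ⟦left of⟧} = {d1, d2, d4, d7, d9, d10, d11, d12, d14}
⟦block⟧ = {d1, d2, d3, d4, d5, d6, d7, d9, d13, d14, d15}
… ∩ ⟦which vanished⟧ = {d1, d2, d3, d4, d5, d6, d7, d9, d13, d14, d15} ∩ {d2, d3, d7, d10, d14, d15} = {d2, d3, d7, d14, d15}
… ∩ ⟦above d15⟧ = {d2, d3, d7, d14, d15} ∩ {d5, d6, d7, d10, d11, d12, d14, d15} = {d7, d14, d15}
… ∩ ⟦left of d14⟧ = {d7, d14, d15} ∩ {d1, d2, d4, d7, d9, d10, d11, d12, d14} = {d7, d14}
… ∩ ⟦plastic⟧ = {d7, d14} ∩ {d3, d4, d5, d6, d8, d11, d13, d14} = {d14}
⟦plastic block which vanished above d15 left of d14⟧ = {d14}; d12 ∉ this set.

no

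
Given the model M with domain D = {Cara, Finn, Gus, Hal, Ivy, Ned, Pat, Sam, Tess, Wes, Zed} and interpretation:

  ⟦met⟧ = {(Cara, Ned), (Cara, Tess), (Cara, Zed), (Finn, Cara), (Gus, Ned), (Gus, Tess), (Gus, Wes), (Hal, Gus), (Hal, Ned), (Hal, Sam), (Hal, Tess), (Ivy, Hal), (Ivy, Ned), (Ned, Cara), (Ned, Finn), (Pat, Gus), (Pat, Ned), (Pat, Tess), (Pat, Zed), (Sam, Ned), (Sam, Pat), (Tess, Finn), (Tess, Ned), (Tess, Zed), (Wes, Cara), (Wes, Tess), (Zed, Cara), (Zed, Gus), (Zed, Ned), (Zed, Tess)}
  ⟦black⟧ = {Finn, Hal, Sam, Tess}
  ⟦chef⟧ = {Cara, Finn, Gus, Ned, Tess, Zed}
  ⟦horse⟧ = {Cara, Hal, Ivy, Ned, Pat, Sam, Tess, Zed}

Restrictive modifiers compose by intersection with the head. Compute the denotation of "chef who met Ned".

{Cara, Gus, Tess, Zed}

⟦who met Ned⟧ = {x : ⟨x, Ned⟩ ∈ ⟦met⟧} = {Cara, Gus, Hal, Ivy, Pat, Sam, Tess, Zed}
⟦chef⟧ = {Cara, Finn, Gus, Ned, Tess, Zed}
… ∩ ⟦who met Ned⟧ = {Cara, Finn, Gus, Ned, Tess, Zed} ∩ {Cara, Gus, Hal, Ivy, Pat, Sam, Tess, Zed} = {Cara, Gus, Tess, Zed}
So ⟦chef who met Ned⟧ = {Cara, Gus, Tess, Zed}.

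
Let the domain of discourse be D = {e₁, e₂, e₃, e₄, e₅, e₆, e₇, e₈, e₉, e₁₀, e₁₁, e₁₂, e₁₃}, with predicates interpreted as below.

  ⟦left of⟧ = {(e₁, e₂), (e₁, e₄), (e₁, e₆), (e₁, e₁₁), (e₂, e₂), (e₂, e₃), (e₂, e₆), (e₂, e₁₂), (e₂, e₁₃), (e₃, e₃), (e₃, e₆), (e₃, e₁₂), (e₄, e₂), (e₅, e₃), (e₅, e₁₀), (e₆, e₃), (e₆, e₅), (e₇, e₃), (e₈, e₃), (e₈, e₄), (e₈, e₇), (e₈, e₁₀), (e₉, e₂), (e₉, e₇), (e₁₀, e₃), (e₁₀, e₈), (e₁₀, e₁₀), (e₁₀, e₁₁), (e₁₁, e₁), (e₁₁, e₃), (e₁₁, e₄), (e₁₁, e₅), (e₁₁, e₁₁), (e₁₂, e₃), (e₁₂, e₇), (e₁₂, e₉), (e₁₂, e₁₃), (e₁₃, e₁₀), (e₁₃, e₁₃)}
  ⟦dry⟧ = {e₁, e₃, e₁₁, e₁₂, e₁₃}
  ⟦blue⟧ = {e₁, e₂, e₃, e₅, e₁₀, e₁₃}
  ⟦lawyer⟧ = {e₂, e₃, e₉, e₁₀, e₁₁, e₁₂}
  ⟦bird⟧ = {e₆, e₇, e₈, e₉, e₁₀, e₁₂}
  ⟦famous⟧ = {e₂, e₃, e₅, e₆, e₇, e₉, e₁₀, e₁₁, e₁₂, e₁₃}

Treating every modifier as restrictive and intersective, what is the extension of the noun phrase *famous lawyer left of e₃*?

⟦left of e₃⟧ = {x : ⟨x, e₃⟩ ∈ ⟦left of⟧} = {e₂, e₃, e₅, e₆, e₇, e₈, e₁₀, e₁₁, e₁₂}
⟦lawyer⟧ = {e₂, e₃, e₉, e₁₀, e₁₁, e₁₂}
… ∩ ⟦left of e₃⟧ = {e₂, e₃, e₉, e₁₀, e₁₁, e₁₂} ∩ {e₂, e₃, e₅, e₆, e₇, e₈, e₁₀, e₁₁, e₁₂} = {e₂, e₃, e₁₀, e₁₁, e₁₂}
… ∩ ⟦famous⟧ = {e₂, e₃, e₁₀, e₁₁, e₁₂} ∩ {e₂, e₃, e₅, e₆, e₇, e₉, e₁₀, e₁₁, e₁₂, e₁₃} = {e₂, e₃, e₁₀, e₁₁, e₁₂}
So ⟦famous lawyer left of e₃⟧ = {e₂, e₃, e₁₀, e₁₁, e₁₂}.

{e₂, e₃, e₁₀, e₁₁, e₁₂}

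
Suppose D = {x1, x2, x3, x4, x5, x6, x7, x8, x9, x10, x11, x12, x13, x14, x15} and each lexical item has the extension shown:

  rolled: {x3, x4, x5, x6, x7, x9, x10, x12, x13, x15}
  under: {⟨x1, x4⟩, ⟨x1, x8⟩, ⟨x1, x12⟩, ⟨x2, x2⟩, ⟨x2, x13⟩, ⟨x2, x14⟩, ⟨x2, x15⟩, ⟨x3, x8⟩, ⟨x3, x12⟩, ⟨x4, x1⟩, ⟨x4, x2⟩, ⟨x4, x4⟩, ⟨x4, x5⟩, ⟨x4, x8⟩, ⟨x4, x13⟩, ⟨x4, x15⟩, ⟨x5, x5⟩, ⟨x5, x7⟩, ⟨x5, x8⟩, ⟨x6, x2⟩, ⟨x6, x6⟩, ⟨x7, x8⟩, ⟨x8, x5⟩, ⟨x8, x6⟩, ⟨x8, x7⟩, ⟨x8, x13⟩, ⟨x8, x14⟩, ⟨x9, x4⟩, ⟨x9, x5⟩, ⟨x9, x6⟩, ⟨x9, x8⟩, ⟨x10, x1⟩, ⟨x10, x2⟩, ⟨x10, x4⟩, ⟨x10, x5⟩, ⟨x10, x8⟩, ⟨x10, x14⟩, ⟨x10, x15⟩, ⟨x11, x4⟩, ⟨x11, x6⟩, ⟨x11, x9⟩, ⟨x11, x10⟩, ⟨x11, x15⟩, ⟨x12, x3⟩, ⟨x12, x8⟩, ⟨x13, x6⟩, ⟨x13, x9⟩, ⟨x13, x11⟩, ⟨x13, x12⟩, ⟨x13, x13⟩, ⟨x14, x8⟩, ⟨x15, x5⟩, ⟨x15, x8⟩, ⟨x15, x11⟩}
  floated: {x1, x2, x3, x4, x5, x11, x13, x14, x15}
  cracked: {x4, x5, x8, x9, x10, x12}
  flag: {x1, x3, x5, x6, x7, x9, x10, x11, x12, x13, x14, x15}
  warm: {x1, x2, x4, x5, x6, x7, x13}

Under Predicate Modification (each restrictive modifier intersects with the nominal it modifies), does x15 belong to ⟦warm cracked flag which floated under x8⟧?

no

⟦which floated⟧ = ⟦floated⟧ = {x1, x2, x3, x4, x5, x11, x13, x14, x15}
⟦under x8⟧ = {x : ⟨x, x8⟩ ∈ ⟦under⟧} = {x1, x3, x4, x5, x7, x9, x10, x12, x14, x15}
⟦flag⟧ = {x1, x3, x5, x6, x7, x9, x10, x11, x12, x13, x14, x15}
… ∩ ⟦which floated⟧ = {x1, x3, x5, x6, x7, x9, x10, x11, x12, x13, x14, x15} ∩ {x1, x2, x3, x4, x5, x11, x13, x14, x15} = {x1, x3, x5, x11, x13, x14, x15}
… ∩ ⟦under x8⟧ = {x1, x3, x5, x11, x13, x14, x15} ∩ {x1, x3, x4, x5, x7, x9, x10, x12, x14, x15} = {x1, x3, x5, x14, x15}
… ∩ ⟦warm⟧ = {x1, x3, x5, x14, x15} ∩ {x1, x2, x4, x5, x6, x7, x13} = {x1, x5}
… ∩ ⟦cracked⟧ = {x1, x5} ∩ {x4, x5, x8, x9, x10, x12} = {x5}
⟦warm cracked flag which floated under x8⟧ = {x5}; x15 ∉ this set.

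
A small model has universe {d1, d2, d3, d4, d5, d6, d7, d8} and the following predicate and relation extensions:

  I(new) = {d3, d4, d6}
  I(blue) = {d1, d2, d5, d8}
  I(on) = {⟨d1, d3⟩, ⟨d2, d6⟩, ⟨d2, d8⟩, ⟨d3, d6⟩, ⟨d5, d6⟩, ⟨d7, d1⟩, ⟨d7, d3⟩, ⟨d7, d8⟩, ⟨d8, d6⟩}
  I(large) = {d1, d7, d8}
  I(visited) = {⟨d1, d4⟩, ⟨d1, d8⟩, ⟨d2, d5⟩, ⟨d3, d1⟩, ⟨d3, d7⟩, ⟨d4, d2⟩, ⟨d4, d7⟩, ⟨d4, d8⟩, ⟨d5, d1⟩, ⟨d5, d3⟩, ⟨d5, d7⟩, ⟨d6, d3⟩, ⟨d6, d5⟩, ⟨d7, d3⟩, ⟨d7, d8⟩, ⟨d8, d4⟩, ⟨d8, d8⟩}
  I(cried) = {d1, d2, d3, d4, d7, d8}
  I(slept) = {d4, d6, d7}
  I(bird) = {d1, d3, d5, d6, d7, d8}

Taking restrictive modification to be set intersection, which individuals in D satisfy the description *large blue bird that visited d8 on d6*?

{d8}

⟦that visited d8⟧ = {x : ⟨x, d8⟩ ∈ ⟦visited⟧} = {d1, d4, d7, d8}
⟦on d6⟧ = {x : ⟨x, d6⟩ ∈ ⟦on⟧} = {d2, d3, d5, d8}
⟦bird⟧ = {d1, d3, d5, d6, d7, d8}
… ∩ ⟦that visited d8⟧ = {d1, d3, d5, d6, d7, d8} ∩ {d1, d4, d7, d8} = {d1, d7, d8}
… ∩ ⟦on d6⟧ = {d1, d7, d8} ∩ {d2, d3, d5, d8} = {d8}
… ∩ ⟦large⟧ = {d8} ∩ {d1, d7, d8} = {d8}
… ∩ ⟦blue⟧ = {d8} ∩ {d1, d2, d5, d8} = {d8}
So ⟦large blue bird that visited d8 on d6⟧ = {d8}.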